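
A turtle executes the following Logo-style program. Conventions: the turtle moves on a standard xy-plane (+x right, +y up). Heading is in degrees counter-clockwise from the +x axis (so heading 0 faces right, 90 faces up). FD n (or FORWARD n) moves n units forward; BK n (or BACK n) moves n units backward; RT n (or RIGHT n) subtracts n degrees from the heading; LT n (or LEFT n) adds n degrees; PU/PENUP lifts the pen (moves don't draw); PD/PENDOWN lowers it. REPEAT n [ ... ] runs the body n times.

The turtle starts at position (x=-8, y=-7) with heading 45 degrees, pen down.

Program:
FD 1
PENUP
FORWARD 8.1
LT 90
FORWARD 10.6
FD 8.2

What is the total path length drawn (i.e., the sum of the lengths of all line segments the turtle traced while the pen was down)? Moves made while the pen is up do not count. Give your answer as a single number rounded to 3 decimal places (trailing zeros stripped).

Executing turtle program step by step:
Start: pos=(-8,-7), heading=45, pen down
FD 1: (-8,-7) -> (-7.293,-6.293) [heading=45, draw]
PU: pen up
FD 8.1: (-7.293,-6.293) -> (-1.565,-0.565) [heading=45, move]
LT 90: heading 45 -> 135
FD 10.6: (-1.565,-0.565) -> (-9.061,6.93) [heading=135, move]
FD 8.2: (-9.061,6.93) -> (-14.859,12.728) [heading=135, move]
Final: pos=(-14.859,12.728), heading=135, 1 segment(s) drawn

Segment lengths:
  seg 1: (-8,-7) -> (-7.293,-6.293), length = 1
Total = 1

Answer: 1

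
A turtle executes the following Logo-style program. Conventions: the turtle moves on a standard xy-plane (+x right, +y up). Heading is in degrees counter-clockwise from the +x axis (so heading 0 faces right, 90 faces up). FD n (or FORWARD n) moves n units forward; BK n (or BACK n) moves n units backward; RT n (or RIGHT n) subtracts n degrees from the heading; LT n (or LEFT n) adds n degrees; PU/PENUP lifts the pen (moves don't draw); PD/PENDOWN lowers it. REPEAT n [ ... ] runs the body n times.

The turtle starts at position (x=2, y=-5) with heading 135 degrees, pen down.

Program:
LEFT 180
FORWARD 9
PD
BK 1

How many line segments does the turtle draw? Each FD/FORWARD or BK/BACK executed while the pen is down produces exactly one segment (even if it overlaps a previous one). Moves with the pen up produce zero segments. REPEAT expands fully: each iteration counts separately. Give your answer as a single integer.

Answer: 2

Derivation:
Executing turtle program step by step:
Start: pos=(2,-5), heading=135, pen down
LT 180: heading 135 -> 315
FD 9: (2,-5) -> (8.364,-11.364) [heading=315, draw]
PD: pen down
BK 1: (8.364,-11.364) -> (7.657,-10.657) [heading=315, draw]
Final: pos=(7.657,-10.657), heading=315, 2 segment(s) drawn
Segments drawn: 2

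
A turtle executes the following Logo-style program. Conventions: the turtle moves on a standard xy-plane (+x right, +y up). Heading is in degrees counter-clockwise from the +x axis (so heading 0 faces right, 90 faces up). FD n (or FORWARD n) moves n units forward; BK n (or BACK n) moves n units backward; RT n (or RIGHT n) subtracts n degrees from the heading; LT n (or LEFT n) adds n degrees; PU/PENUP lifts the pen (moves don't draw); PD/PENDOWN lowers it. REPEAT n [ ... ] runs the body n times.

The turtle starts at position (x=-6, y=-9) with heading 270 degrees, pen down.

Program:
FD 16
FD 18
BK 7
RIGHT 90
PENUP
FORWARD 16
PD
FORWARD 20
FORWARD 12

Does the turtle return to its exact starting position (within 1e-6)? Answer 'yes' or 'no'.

Executing turtle program step by step:
Start: pos=(-6,-9), heading=270, pen down
FD 16: (-6,-9) -> (-6,-25) [heading=270, draw]
FD 18: (-6,-25) -> (-6,-43) [heading=270, draw]
BK 7: (-6,-43) -> (-6,-36) [heading=270, draw]
RT 90: heading 270 -> 180
PU: pen up
FD 16: (-6,-36) -> (-22,-36) [heading=180, move]
PD: pen down
FD 20: (-22,-36) -> (-42,-36) [heading=180, draw]
FD 12: (-42,-36) -> (-54,-36) [heading=180, draw]
Final: pos=(-54,-36), heading=180, 5 segment(s) drawn

Start position: (-6, -9)
Final position: (-54, -36)
Distance = 55.073; >= 1e-6 -> NOT closed

Answer: no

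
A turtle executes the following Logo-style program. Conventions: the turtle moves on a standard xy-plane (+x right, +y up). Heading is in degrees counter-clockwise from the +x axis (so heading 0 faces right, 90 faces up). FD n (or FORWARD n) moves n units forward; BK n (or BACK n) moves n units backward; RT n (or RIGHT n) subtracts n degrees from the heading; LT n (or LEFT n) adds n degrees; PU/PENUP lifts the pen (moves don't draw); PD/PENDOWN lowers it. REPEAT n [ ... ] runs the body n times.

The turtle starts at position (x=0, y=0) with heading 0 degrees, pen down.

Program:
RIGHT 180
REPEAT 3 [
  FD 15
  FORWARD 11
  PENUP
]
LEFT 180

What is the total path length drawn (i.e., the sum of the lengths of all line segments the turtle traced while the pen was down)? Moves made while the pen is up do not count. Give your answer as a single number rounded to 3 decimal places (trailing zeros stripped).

Executing turtle program step by step:
Start: pos=(0,0), heading=0, pen down
RT 180: heading 0 -> 180
REPEAT 3 [
  -- iteration 1/3 --
  FD 15: (0,0) -> (-15,0) [heading=180, draw]
  FD 11: (-15,0) -> (-26,0) [heading=180, draw]
  PU: pen up
  -- iteration 2/3 --
  FD 15: (-26,0) -> (-41,0) [heading=180, move]
  FD 11: (-41,0) -> (-52,0) [heading=180, move]
  PU: pen up
  -- iteration 3/3 --
  FD 15: (-52,0) -> (-67,0) [heading=180, move]
  FD 11: (-67,0) -> (-78,0) [heading=180, move]
  PU: pen up
]
LT 180: heading 180 -> 0
Final: pos=(-78,0), heading=0, 2 segment(s) drawn

Segment lengths:
  seg 1: (0,0) -> (-15,0), length = 15
  seg 2: (-15,0) -> (-26,0), length = 11
Total = 26

Answer: 26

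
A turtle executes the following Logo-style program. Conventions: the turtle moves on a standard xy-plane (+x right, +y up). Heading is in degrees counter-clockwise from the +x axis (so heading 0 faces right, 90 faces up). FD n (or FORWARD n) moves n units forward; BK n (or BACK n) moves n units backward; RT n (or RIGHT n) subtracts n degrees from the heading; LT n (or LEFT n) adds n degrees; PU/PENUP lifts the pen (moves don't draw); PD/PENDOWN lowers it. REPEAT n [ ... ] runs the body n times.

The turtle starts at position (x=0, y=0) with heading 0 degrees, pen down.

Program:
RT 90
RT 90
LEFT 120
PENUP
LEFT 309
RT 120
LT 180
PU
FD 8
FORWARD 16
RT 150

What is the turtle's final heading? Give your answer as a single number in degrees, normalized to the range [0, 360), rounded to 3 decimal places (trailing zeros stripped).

Executing turtle program step by step:
Start: pos=(0,0), heading=0, pen down
RT 90: heading 0 -> 270
RT 90: heading 270 -> 180
LT 120: heading 180 -> 300
PU: pen up
LT 309: heading 300 -> 249
RT 120: heading 249 -> 129
LT 180: heading 129 -> 309
PU: pen up
FD 8: (0,0) -> (5.035,-6.217) [heading=309, move]
FD 16: (5.035,-6.217) -> (15.104,-18.652) [heading=309, move]
RT 150: heading 309 -> 159
Final: pos=(15.104,-18.652), heading=159, 0 segment(s) drawn

Answer: 159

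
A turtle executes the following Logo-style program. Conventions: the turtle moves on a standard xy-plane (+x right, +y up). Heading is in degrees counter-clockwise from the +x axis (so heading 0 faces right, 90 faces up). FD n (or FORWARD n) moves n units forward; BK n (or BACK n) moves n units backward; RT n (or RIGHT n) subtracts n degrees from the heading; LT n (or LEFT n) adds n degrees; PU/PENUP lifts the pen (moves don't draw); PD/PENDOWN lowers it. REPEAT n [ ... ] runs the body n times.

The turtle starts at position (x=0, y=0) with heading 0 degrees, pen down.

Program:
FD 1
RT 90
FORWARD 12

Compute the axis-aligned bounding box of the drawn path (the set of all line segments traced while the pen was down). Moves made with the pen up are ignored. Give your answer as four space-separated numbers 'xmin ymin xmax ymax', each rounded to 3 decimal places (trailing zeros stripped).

Executing turtle program step by step:
Start: pos=(0,0), heading=0, pen down
FD 1: (0,0) -> (1,0) [heading=0, draw]
RT 90: heading 0 -> 270
FD 12: (1,0) -> (1,-12) [heading=270, draw]
Final: pos=(1,-12), heading=270, 2 segment(s) drawn

Segment endpoints: x in {0, 1, 1}, y in {-12, 0}
xmin=0, ymin=-12, xmax=1, ymax=0

Answer: 0 -12 1 0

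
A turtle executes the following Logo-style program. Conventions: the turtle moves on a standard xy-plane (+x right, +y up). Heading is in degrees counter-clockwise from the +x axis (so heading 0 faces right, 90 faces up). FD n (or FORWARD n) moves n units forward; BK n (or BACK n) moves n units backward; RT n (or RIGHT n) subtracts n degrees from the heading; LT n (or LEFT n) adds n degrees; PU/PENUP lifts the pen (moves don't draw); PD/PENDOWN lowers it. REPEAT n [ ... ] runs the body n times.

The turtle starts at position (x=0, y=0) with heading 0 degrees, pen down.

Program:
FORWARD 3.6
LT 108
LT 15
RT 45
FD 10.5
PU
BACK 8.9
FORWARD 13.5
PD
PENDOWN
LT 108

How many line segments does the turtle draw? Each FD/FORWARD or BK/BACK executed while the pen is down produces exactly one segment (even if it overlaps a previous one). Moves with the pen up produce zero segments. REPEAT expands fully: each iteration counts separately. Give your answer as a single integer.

Executing turtle program step by step:
Start: pos=(0,0), heading=0, pen down
FD 3.6: (0,0) -> (3.6,0) [heading=0, draw]
LT 108: heading 0 -> 108
LT 15: heading 108 -> 123
RT 45: heading 123 -> 78
FD 10.5: (3.6,0) -> (5.783,10.271) [heading=78, draw]
PU: pen up
BK 8.9: (5.783,10.271) -> (3.933,1.565) [heading=78, move]
FD 13.5: (3.933,1.565) -> (6.739,14.77) [heading=78, move]
PD: pen down
PD: pen down
LT 108: heading 78 -> 186
Final: pos=(6.739,14.77), heading=186, 2 segment(s) drawn
Segments drawn: 2

Answer: 2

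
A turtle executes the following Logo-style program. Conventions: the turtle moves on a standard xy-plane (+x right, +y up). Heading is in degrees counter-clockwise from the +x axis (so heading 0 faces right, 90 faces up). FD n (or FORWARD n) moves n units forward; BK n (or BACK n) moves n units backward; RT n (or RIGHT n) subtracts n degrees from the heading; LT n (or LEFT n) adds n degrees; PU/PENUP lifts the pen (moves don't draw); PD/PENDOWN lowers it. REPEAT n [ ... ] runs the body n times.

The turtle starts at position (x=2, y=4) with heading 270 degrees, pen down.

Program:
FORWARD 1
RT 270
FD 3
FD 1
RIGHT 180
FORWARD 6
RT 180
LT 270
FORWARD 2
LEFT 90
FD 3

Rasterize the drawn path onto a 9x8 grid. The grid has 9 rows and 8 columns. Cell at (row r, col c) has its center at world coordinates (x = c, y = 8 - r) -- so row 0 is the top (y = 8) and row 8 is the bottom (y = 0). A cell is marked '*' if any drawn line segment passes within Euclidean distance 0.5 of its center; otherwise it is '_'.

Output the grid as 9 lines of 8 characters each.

Answer: ________
________
________
________
__*_____
*******_
*_______
****____
________

Derivation:
Segment 0: (2,4) -> (2,3)
Segment 1: (2,3) -> (5,3)
Segment 2: (5,3) -> (6,3)
Segment 3: (6,3) -> (0,3)
Segment 4: (0,3) -> (0,1)
Segment 5: (0,1) -> (3,1)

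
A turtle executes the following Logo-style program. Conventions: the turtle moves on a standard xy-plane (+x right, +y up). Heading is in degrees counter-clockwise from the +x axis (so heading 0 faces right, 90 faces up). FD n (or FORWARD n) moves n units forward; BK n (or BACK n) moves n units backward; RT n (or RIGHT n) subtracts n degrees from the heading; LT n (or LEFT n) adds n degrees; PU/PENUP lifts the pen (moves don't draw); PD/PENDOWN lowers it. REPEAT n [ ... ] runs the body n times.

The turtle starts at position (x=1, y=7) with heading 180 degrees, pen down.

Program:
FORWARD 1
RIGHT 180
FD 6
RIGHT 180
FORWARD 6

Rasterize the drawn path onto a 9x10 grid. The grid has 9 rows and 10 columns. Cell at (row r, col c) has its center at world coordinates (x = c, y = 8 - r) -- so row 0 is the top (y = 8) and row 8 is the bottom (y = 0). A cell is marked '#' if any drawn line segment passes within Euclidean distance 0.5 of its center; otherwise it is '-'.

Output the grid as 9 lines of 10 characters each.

Segment 0: (1,7) -> (0,7)
Segment 1: (0,7) -> (6,7)
Segment 2: (6,7) -> (0,7)

Answer: ----------
#######---
----------
----------
----------
----------
----------
----------
----------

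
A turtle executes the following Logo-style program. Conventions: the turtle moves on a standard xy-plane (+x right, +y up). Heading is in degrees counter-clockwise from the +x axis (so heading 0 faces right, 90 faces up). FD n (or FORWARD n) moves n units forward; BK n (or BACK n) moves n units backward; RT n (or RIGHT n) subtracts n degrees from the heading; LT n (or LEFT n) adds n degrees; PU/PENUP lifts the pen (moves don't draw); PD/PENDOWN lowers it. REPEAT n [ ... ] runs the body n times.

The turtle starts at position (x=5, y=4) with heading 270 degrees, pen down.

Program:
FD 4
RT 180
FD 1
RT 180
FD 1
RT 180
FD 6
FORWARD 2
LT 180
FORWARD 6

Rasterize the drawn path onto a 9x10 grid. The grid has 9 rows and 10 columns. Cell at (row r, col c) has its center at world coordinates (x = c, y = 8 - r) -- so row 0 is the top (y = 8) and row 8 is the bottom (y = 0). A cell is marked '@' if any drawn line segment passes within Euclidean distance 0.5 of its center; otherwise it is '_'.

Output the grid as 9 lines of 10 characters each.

Answer: _____@____
_____@____
_____@____
_____@____
_____@____
_____@____
_____@____
_____@____
_____@____

Derivation:
Segment 0: (5,4) -> (5,0)
Segment 1: (5,0) -> (5,1)
Segment 2: (5,1) -> (5,0)
Segment 3: (5,0) -> (5,6)
Segment 4: (5,6) -> (5,8)
Segment 5: (5,8) -> (5,2)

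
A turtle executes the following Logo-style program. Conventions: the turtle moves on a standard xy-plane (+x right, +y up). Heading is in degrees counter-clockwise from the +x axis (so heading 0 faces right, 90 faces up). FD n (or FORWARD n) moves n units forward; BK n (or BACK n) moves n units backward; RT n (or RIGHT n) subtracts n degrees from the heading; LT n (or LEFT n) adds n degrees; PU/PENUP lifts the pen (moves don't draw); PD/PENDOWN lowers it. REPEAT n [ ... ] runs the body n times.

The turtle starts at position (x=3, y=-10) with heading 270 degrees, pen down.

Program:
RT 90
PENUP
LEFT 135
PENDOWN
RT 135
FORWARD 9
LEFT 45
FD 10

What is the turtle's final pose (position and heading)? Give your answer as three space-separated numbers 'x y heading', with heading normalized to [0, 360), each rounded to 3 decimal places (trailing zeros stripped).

Answer: -13.071 -17.071 225

Derivation:
Executing turtle program step by step:
Start: pos=(3,-10), heading=270, pen down
RT 90: heading 270 -> 180
PU: pen up
LT 135: heading 180 -> 315
PD: pen down
RT 135: heading 315 -> 180
FD 9: (3,-10) -> (-6,-10) [heading=180, draw]
LT 45: heading 180 -> 225
FD 10: (-6,-10) -> (-13.071,-17.071) [heading=225, draw]
Final: pos=(-13.071,-17.071), heading=225, 2 segment(s) drawn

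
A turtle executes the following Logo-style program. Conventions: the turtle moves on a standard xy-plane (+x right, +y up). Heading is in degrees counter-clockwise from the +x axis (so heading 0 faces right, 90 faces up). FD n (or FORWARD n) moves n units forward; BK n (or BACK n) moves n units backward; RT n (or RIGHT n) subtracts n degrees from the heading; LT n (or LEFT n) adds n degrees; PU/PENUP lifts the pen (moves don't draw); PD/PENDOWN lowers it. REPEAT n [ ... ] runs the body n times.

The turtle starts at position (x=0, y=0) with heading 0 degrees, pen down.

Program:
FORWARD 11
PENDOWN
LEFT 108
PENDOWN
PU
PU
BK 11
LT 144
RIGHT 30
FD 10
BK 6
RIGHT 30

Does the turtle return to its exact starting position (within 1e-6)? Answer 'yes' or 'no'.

Answer: no

Derivation:
Executing turtle program step by step:
Start: pos=(0,0), heading=0, pen down
FD 11: (0,0) -> (11,0) [heading=0, draw]
PD: pen down
LT 108: heading 0 -> 108
PD: pen down
PU: pen up
PU: pen up
BK 11: (11,0) -> (14.399,-10.462) [heading=108, move]
LT 144: heading 108 -> 252
RT 30: heading 252 -> 222
FD 10: (14.399,-10.462) -> (6.968,-17.153) [heading=222, move]
BK 6: (6.968,-17.153) -> (11.427,-13.138) [heading=222, move]
RT 30: heading 222 -> 192
Final: pos=(11.427,-13.138), heading=192, 1 segment(s) drawn

Start position: (0, 0)
Final position: (11.427, -13.138)
Distance = 17.412; >= 1e-6 -> NOT closed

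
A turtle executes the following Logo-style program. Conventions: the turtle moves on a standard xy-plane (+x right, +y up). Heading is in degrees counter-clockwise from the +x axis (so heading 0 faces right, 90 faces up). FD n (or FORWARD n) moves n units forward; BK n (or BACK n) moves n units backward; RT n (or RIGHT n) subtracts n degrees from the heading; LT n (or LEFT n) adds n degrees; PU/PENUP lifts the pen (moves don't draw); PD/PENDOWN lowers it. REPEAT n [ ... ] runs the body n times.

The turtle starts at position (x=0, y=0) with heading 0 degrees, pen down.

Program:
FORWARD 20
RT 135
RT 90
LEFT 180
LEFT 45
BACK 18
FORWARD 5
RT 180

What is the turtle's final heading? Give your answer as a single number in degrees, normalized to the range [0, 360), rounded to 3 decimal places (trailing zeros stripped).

Executing turtle program step by step:
Start: pos=(0,0), heading=0, pen down
FD 20: (0,0) -> (20,0) [heading=0, draw]
RT 135: heading 0 -> 225
RT 90: heading 225 -> 135
LT 180: heading 135 -> 315
LT 45: heading 315 -> 0
BK 18: (20,0) -> (2,0) [heading=0, draw]
FD 5: (2,0) -> (7,0) [heading=0, draw]
RT 180: heading 0 -> 180
Final: pos=(7,0), heading=180, 3 segment(s) drawn

Answer: 180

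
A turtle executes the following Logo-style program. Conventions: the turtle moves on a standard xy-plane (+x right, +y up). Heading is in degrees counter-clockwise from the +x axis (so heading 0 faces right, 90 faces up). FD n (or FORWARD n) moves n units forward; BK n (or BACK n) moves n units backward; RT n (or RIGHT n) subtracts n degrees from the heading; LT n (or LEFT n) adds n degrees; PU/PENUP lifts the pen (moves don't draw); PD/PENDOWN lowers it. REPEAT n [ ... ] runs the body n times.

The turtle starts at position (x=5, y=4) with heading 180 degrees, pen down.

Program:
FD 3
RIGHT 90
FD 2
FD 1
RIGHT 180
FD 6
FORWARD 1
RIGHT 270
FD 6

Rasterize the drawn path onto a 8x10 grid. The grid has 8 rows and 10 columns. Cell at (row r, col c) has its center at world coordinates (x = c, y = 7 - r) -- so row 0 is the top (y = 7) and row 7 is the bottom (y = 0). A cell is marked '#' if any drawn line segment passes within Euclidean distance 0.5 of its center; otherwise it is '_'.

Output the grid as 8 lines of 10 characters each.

Segment 0: (5,4) -> (2,4)
Segment 1: (2,4) -> (2,6)
Segment 2: (2,6) -> (2,7)
Segment 3: (2,7) -> (2,1)
Segment 4: (2,1) -> (2,0)
Segment 5: (2,0) -> (8,0)

Answer: __#_______
__#_______
__#_______
__####____
__#_______
__#_______
__#_______
__#######_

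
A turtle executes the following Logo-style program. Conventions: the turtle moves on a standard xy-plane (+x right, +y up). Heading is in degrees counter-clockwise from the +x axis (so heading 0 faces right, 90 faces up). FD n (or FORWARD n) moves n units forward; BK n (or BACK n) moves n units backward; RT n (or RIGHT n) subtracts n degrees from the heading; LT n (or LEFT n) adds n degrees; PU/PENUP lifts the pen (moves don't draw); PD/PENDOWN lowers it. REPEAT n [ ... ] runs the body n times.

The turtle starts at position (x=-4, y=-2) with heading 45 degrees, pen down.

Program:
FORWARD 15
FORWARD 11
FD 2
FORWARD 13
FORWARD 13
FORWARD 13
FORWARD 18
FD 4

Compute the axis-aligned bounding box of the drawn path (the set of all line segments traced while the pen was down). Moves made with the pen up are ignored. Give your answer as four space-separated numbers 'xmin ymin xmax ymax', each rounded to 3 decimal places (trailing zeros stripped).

Answer: -4 -2 58.933 60.933

Derivation:
Executing turtle program step by step:
Start: pos=(-4,-2), heading=45, pen down
FD 15: (-4,-2) -> (6.607,8.607) [heading=45, draw]
FD 11: (6.607,8.607) -> (14.385,16.385) [heading=45, draw]
FD 2: (14.385,16.385) -> (15.799,17.799) [heading=45, draw]
FD 13: (15.799,17.799) -> (24.991,26.991) [heading=45, draw]
FD 13: (24.991,26.991) -> (34.184,36.184) [heading=45, draw]
FD 13: (34.184,36.184) -> (43.376,45.376) [heading=45, draw]
FD 18: (43.376,45.376) -> (56.104,58.104) [heading=45, draw]
FD 4: (56.104,58.104) -> (58.933,60.933) [heading=45, draw]
Final: pos=(58.933,60.933), heading=45, 8 segment(s) drawn

Segment endpoints: x in {-4, 6.607, 14.385, 15.799, 24.991, 34.184, 43.376, 56.104, 58.933}, y in {-2, 8.607, 16.385, 17.799, 26.991, 36.184, 45.376, 58.104, 60.933}
xmin=-4, ymin=-2, xmax=58.933, ymax=60.933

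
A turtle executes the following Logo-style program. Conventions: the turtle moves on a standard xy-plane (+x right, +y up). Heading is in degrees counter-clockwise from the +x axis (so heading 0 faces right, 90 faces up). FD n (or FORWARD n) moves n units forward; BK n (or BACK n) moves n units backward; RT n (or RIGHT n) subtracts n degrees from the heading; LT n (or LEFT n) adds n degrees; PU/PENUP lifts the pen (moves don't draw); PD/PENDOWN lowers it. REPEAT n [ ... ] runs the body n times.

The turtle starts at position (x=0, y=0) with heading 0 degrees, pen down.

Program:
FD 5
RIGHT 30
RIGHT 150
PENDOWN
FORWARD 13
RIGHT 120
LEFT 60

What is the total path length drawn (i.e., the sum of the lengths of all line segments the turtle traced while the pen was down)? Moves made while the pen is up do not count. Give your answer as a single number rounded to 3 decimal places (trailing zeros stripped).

Answer: 18

Derivation:
Executing turtle program step by step:
Start: pos=(0,0), heading=0, pen down
FD 5: (0,0) -> (5,0) [heading=0, draw]
RT 30: heading 0 -> 330
RT 150: heading 330 -> 180
PD: pen down
FD 13: (5,0) -> (-8,0) [heading=180, draw]
RT 120: heading 180 -> 60
LT 60: heading 60 -> 120
Final: pos=(-8,0), heading=120, 2 segment(s) drawn

Segment lengths:
  seg 1: (0,0) -> (5,0), length = 5
  seg 2: (5,0) -> (-8,0), length = 13
Total = 18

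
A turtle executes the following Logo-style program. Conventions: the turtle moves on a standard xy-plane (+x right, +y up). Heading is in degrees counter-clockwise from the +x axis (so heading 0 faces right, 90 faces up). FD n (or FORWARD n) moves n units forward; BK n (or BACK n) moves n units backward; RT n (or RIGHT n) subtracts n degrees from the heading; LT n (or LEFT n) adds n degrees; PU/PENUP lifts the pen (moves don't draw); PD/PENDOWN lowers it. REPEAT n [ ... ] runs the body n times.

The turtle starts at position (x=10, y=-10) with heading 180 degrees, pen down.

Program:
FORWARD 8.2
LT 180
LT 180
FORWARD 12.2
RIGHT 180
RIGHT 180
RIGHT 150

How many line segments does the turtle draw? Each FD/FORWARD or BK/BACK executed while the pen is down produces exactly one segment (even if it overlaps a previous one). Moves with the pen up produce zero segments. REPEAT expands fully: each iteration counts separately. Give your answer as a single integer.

Answer: 2

Derivation:
Executing turtle program step by step:
Start: pos=(10,-10), heading=180, pen down
FD 8.2: (10,-10) -> (1.8,-10) [heading=180, draw]
LT 180: heading 180 -> 0
LT 180: heading 0 -> 180
FD 12.2: (1.8,-10) -> (-10.4,-10) [heading=180, draw]
RT 180: heading 180 -> 0
RT 180: heading 0 -> 180
RT 150: heading 180 -> 30
Final: pos=(-10.4,-10), heading=30, 2 segment(s) drawn
Segments drawn: 2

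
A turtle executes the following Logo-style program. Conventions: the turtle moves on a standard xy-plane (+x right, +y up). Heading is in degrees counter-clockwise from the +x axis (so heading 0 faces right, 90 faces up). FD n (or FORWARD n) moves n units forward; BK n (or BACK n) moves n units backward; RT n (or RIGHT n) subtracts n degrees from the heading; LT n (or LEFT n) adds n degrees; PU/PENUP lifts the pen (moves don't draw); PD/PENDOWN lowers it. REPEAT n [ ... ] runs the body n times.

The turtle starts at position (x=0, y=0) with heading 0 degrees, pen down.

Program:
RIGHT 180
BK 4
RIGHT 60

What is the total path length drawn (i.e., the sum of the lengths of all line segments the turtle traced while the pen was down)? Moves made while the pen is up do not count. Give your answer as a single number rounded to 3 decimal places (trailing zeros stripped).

Answer: 4

Derivation:
Executing turtle program step by step:
Start: pos=(0,0), heading=0, pen down
RT 180: heading 0 -> 180
BK 4: (0,0) -> (4,0) [heading=180, draw]
RT 60: heading 180 -> 120
Final: pos=(4,0), heading=120, 1 segment(s) drawn

Segment lengths:
  seg 1: (0,0) -> (4,0), length = 4
Total = 4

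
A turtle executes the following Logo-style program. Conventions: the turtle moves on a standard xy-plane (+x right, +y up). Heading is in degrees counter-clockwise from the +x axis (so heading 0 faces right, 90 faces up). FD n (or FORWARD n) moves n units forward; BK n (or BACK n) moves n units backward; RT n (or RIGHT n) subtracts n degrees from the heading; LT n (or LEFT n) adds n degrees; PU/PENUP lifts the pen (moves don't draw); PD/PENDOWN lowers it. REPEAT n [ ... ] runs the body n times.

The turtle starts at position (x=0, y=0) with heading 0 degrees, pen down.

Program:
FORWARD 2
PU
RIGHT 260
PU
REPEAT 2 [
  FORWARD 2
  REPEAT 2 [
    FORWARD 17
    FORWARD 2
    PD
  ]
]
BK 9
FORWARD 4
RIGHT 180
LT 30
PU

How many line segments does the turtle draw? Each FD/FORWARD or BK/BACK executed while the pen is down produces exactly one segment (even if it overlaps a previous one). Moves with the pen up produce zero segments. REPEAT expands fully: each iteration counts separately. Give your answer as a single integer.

Executing turtle program step by step:
Start: pos=(0,0), heading=0, pen down
FD 2: (0,0) -> (2,0) [heading=0, draw]
PU: pen up
RT 260: heading 0 -> 100
PU: pen up
REPEAT 2 [
  -- iteration 1/2 --
  FD 2: (2,0) -> (1.653,1.97) [heading=100, move]
  REPEAT 2 [
    -- iteration 1/2 --
    FD 17: (1.653,1.97) -> (-1.299,18.711) [heading=100, move]
    FD 2: (-1.299,18.711) -> (-1.647,20.681) [heading=100, move]
    PD: pen down
    -- iteration 2/2 --
    FD 17: (-1.647,20.681) -> (-4.599,37.423) [heading=100, draw]
    FD 2: (-4.599,37.423) -> (-4.946,39.392) [heading=100, draw]
    PD: pen down
  ]
  -- iteration 2/2 --
  FD 2: (-4.946,39.392) -> (-5.293,41.362) [heading=100, draw]
  REPEAT 2 [
    -- iteration 1/2 --
    FD 17: (-5.293,41.362) -> (-8.245,58.104) [heading=100, draw]
    FD 2: (-8.245,58.104) -> (-8.593,60.073) [heading=100, draw]
    PD: pen down
    -- iteration 2/2 --
    FD 17: (-8.593,60.073) -> (-11.545,76.815) [heading=100, draw]
    FD 2: (-11.545,76.815) -> (-11.892,78.785) [heading=100, draw]
    PD: pen down
  ]
]
BK 9: (-11.892,78.785) -> (-10.329,69.921) [heading=100, draw]
FD 4: (-10.329,69.921) -> (-11.024,73.861) [heading=100, draw]
RT 180: heading 100 -> 280
LT 30: heading 280 -> 310
PU: pen up
Final: pos=(-11.024,73.861), heading=310, 10 segment(s) drawn
Segments drawn: 10

Answer: 10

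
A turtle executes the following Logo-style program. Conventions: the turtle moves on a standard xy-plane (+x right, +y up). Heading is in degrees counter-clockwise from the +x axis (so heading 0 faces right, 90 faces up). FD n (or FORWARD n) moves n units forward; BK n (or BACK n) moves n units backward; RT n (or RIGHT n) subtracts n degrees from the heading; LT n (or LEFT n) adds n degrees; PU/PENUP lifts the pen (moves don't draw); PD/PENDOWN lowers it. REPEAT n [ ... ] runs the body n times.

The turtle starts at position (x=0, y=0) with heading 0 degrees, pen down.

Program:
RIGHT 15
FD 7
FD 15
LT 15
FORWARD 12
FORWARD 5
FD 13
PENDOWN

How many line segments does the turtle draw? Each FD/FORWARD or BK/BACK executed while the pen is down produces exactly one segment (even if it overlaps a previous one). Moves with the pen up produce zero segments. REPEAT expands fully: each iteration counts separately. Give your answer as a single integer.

Executing turtle program step by step:
Start: pos=(0,0), heading=0, pen down
RT 15: heading 0 -> 345
FD 7: (0,0) -> (6.761,-1.812) [heading=345, draw]
FD 15: (6.761,-1.812) -> (21.25,-5.694) [heading=345, draw]
LT 15: heading 345 -> 0
FD 12: (21.25,-5.694) -> (33.25,-5.694) [heading=0, draw]
FD 5: (33.25,-5.694) -> (38.25,-5.694) [heading=0, draw]
FD 13: (38.25,-5.694) -> (51.25,-5.694) [heading=0, draw]
PD: pen down
Final: pos=(51.25,-5.694), heading=0, 5 segment(s) drawn
Segments drawn: 5

Answer: 5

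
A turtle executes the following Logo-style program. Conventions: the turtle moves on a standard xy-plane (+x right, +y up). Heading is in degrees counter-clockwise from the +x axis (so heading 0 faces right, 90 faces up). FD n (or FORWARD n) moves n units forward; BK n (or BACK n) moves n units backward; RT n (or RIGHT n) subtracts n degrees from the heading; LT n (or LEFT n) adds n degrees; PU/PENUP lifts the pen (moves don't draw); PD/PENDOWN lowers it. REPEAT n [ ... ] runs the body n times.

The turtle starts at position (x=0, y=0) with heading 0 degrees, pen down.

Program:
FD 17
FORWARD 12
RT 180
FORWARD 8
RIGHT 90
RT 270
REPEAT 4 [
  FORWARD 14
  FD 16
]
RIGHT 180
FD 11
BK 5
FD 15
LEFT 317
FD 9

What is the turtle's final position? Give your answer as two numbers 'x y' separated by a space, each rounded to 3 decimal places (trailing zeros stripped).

Executing turtle program step by step:
Start: pos=(0,0), heading=0, pen down
FD 17: (0,0) -> (17,0) [heading=0, draw]
FD 12: (17,0) -> (29,0) [heading=0, draw]
RT 180: heading 0 -> 180
FD 8: (29,0) -> (21,0) [heading=180, draw]
RT 90: heading 180 -> 90
RT 270: heading 90 -> 180
REPEAT 4 [
  -- iteration 1/4 --
  FD 14: (21,0) -> (7,0) [heading=180, draw]
  FD 16: (7,0) -> (-9,0) [heading=180, draw]
  -- iteration 2/4 --
  FD 14: (-9,0) -> (-23,0) [heading=180, draw]
  FD 16: (-23,0) -> (-39,0) [heading=180, draw]
  -- iteration 3/4 --
  FD 14: (-39,0) -> (-53,0) [heading=180, draw]
  FD 16: (-53,0) -> (-69,0) [heading=180, draw]
  -- iteration 4/4 --
  FD 14: (-69,0) -> (-83,0) [heading=180, draw]
  FD 16: (-83,0) -> (-99,0) [heading=180, draw]
]
RT 180: heading 180 -> 0
FD 11: (-99,0) -> (-88,0) [heading=0, draw]
BK 5: (-88,0) -> (-93,0) [heading=0, draw]
FD 15: (-93,0) -> (-78,0) [heading=0, draw]
LT 317: heading 0 -> 317
FD 9: (-78,0) -> (-71.418,-6.138) [heading=317, draw]
Final: pos=(-71.418,-6.138), heading=317, 15 segment(s) drawn

Answer: -71.418 -6.138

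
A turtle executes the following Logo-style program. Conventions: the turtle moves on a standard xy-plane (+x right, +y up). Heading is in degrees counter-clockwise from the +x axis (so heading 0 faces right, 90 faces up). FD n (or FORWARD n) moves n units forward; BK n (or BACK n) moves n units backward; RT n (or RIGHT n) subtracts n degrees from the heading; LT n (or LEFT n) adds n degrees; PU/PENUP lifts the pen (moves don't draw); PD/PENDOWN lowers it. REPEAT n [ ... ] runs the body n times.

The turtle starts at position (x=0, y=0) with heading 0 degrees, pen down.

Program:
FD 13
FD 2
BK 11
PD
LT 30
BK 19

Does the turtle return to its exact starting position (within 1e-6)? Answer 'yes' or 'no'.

Executing turtle program step by step:
Start: pos=(0,0), heading=0, pen down
FD 13: (0,0) -> (13,0) [heading=0, draw]
FD 2: (13,0) -> (15,0) [heading=0, draw]
BK 11: (15,0) -> (4,0) [heading=0, draw]
PD: pen down
LT 30: heading 0 -> 30
BK 19: (4,0) -> (-12.454,-9.5) [heading=30, draw]
Final: pos=(-12.454,-9.5), heading=30, 4 segment(s) drawn

Start position: (0, 0)
Final position: (-12.454, -9.5)
Distance = 15.664; >= 1e-6 -> NOT closed

Answer: no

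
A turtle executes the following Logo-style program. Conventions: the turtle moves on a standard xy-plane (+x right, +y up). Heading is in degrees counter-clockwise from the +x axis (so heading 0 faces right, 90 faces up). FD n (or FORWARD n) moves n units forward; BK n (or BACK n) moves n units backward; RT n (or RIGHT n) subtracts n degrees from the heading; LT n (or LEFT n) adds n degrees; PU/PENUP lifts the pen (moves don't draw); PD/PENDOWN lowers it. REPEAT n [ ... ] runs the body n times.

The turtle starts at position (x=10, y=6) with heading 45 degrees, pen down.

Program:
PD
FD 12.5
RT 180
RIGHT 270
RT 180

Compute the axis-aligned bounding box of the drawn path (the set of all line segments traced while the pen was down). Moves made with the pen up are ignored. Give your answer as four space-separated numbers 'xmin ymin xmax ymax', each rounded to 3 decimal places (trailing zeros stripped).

Executing turtle program step by step:
Start: pos=(10,6), heading=45, pen down
PD: pen down
FD 12.5: (10,6) -> (18.839,14.839) [heading=45, draw]
RT 180: heading 45 -> 225
RT 270: heading 225 -> 315
RT 180: heading 315 -> 135
Final: pos=(18.839,14.839), heading=135, 1 segment(s) drawn

Segment endpoints: x in {10, 18.839}, y in {6, 14.839}
xmin=10, ymin=6, xmax=18.839, ymax=14.839

Answer: 10 6 18.839 14.839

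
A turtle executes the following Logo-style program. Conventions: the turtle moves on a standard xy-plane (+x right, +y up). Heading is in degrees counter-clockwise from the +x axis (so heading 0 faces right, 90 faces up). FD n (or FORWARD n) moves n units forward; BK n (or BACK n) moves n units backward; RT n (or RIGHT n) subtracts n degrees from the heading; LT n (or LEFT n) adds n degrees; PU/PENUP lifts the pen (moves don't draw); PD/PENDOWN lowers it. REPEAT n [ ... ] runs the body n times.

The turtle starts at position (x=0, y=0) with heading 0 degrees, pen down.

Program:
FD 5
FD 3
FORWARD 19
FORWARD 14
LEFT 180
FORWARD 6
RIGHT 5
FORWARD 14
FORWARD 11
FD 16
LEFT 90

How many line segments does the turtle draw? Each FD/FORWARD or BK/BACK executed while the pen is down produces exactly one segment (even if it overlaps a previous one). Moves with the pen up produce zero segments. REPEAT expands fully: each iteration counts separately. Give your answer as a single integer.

Executing turtle program step by step:
Start: pos=(0,0), heading=0, pen down
FD 5: (0,0) -> (5,0) [heading=0, draw]
FD 3: (5,0) -> (8,0) [heading=0, draw]
FD 19: (8,0) -> (27,0) [heading=0, draw]
FD 14: (27,0) -> (41,0) [heading=0, draw]
LT 180: heading 0 -> 180
FD 6: (41,0) -> (35,0) [heading=180, draw]
RT 5: heading 180 -> 175
FD 14: (35,0) -> (21.053,1.22) [heading=175, draw]
FD 11: (21.053,1.22) -> (10.095,2.179) [heading=175, draw]
FD 16: (10.095,2.179) -> (-5.844,3.573) [heading=175, draw]
LT 90: heading 175 -> 265
Final: pos=(-5.844,3.573), heading=265, 8 segment(s) drawn
Segments drawn: 8

Answer: 8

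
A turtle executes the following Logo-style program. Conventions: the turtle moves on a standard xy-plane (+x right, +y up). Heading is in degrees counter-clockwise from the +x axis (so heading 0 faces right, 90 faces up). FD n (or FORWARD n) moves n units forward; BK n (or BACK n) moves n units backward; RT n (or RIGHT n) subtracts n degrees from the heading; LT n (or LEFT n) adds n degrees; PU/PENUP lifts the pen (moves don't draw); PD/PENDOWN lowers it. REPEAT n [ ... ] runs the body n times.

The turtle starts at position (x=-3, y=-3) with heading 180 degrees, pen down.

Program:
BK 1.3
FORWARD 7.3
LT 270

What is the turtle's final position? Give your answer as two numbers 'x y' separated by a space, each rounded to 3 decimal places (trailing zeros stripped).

Executing turtle program step by step:
Start: pos=(-3,-3), heading=180, pen down
BK 1.3: (-3,-3) -> (-1.7,-3) [heading=180, draw]
FD 7.3: (-1.7,-3) -> (-9,-3) [heading=180, draw]
LT 270: heading 180 -> 90
Final: pos=(-9,-3), heading=90, 2 segment(s) drawn

Answer: -9 -3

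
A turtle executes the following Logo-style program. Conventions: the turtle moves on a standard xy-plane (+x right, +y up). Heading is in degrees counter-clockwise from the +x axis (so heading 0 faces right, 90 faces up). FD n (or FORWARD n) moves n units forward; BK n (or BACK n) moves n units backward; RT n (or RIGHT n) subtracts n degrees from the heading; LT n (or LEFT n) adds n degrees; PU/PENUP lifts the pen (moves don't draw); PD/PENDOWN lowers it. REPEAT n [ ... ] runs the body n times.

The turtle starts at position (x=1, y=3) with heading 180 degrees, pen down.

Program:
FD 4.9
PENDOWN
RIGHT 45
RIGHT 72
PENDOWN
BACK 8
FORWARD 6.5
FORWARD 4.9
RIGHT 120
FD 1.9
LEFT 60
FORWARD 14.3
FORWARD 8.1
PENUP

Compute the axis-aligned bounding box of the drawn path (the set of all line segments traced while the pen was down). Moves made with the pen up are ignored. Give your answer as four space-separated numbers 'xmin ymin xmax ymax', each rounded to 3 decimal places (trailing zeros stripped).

Executing turtle program step by step:
Start: pos=(1,3), heading=180, pen down
FD 4.9: (1,3) -> (-3.9,3) [heading=180, draw]
PD: pen down
RT 45: heading 180 -> 135
RT 72: heading 135 -> 63
PD: pen down
BK 8: (-3.9,3) -> (-7.532,-4.128) [heading=63, draw]
FD 6.5: (-7.532,-4.128) -> (-4.581,1.663) [heading=63, draw]
FD 4.9: (-4.581,1.663) -> (-2.356,6.029) [heading=63, draw]
RT 120: heading 63 -> 303
FD 1.9: (-2.356,6.029) -> (-1.322,4.436) [heading=303, draw]
LT 60: heading 303 -> 3
FD 14.3: (-1.322,4.436) -> (12.959,5.184) [heading=3, draw]
FD 8.1: (12.959,5.184) -> (21.048,5.608) [heading=3, draw]
PU: pen up
Final: pos=(21.048,5.608), heading=3, 7 segment(s) drawn

Segment endpoints: x in {-7.532, -4.581, -3.9, -2.356, -1.322, 1, 12.959, 21.048}, y in {-4.128, 1.663, 3, 3, 4.436, 5.184, 5.608, 6.029}
xmin=-7.532, ymin=-4.128, xmax=21.048, ymax=6.029

Answer: -7.532 -4.128 21.048 6.029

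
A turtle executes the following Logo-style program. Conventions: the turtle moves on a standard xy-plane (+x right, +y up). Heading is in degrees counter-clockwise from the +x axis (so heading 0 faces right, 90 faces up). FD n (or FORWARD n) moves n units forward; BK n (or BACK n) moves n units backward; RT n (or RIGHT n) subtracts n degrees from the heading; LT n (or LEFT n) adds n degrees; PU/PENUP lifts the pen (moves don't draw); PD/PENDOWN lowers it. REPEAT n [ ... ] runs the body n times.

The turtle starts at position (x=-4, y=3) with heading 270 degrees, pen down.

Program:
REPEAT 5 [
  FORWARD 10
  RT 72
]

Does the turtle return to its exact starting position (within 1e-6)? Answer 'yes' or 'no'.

Answer: yes

Derivation:
Executing turtle program step by step:
Start: pos=(-4,3), heading=270, pen down
REPEAT 5 [
  -- iteration 1/5 --
  FD 10: (-4,3) -> (-4,-7) [heading=270, draw]
  RT 72: heading 270 -> 198
  -- iteration 2/5 --
  FD 10: (-4,-7) -> (-13.511,-10.09) [heading=198, draw]
  RT 72: heading 198 -> 126
  -- iteration 3/5 --
  FD 10: (-13.511,-10.09) -> (-19.388,-2) [heading=126, draw]
  RT 72: heading 126 -> 54
  -- iteration 4/5 --
  FD 10: (-19.388,-2) -> (-13.511,6.09) [heading=54, draw]
  RT 72: heading 54 -> 342
  -- iteration 5/5 --
  FD 10: (-13.511,6.09) -> (-4,3) [heading=342, draw]
  RT 72: heading 342 -> 270
]
Final: pos=(-4,3), heading=270, 5 segment(s) drawn

Start position: (-4, 3)
Final position: (-4, 3)
Distance = 0; < 1e-6 -> CLOSED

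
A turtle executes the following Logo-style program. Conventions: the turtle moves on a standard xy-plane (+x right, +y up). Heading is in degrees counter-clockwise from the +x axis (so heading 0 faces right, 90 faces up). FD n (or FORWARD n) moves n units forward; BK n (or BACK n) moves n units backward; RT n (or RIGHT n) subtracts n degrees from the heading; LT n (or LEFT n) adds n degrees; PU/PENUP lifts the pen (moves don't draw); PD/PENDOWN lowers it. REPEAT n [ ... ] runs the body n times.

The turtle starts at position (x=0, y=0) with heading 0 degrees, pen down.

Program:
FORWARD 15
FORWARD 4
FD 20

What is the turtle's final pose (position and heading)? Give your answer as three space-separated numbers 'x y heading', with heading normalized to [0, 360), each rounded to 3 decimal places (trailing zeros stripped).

Answer: 39 0 0

Derivation:
Executing turtle program step by step:
Start: pos=(0,0), heading=0, pen down
FD 15: (0,0) -> (15,0) [heading=0, draw]
FD 4: (15,0) -> (19,0) [heading=0, draw]
FD 20: (19,0) -> (39,0) [heading=0, draw]
Final: pos=(39,0), heading=0, 3 segment(s) drawn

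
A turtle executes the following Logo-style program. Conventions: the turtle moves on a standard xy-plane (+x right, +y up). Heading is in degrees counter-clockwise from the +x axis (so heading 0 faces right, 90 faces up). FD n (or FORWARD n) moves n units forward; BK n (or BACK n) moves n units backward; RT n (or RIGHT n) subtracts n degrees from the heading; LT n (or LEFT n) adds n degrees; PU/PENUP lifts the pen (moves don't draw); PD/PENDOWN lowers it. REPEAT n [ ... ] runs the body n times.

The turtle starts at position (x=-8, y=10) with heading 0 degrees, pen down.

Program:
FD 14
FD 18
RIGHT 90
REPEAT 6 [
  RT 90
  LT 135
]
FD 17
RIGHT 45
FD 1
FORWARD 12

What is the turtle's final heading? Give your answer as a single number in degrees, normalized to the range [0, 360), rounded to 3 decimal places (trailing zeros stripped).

Answer: 135

Derivation:
Executing turtle program step by step:
Start: pos=(-8,10), heading=0, pen down
FD 14: (-8,10) -> (6,10) [heading=0, draw]
FD 18: (6,10) -> (24,10) [heading=0, draw]
RT 90: heading 0 -> 270
REPEAT 6 [
  -- iteration 1/6 --
  RT 90: heading 270 -> 180
  LT 135: heading 180 -> 315
  -- iteration 2/6 --
  RT 90: heading 315 -> 225
  LT 135: heading 225 -> 0
  -- iteration 3/6 --
  RT 90: heading 0 -> 270
  LT 135: heading 270 -> 45
  -- iteration 4/6 --
  RT 90: heading 45 -> 315
  LT 135: heading 315 -> 90
  -- iteration 5/6 --
  RT 90: heading 90 -> 0
  LT 135: heading 0 -> 135
  -- iteration 6/6 --
  RT 90: heading 135 -> 45
  LT 135: heading 45 -> 180
]
FD 17: (24,10) -> (7,10) [heading=180, draw]
RT 45: heading 180 -> 135
FD 1: (7,10) -> (6.293,10.707) [heading=135, draw]
FD 12: (6.293,10.707) -> (-2.192,19.192) [heading=135, draw]
Final: pos=(-2.192,19.192), heading=135, 5 segment(s) drawn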